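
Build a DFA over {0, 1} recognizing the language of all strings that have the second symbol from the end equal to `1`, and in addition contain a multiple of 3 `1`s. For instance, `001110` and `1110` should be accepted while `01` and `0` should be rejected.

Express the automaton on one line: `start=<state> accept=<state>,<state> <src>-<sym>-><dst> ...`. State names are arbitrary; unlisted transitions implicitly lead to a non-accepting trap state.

Build one automaton per condition and run them in lockstep. The first has 7 states tracking the last 2 symbols read; the second has 3 states tracking the count of `1`s modulo 3. A product state is a pair (one from each), accepting exactly when both do. After merging equivalent states the machine shrinks.
With 7 states:
       0  1 
>  A   A  B 
   B   B  C 
   C   D  E 
   D   D  F 
 * E   G  B 
   F   G  B 
 * G   A  B 
(> = start, * = accepting)

start=A accept=E,G A-0->A A-1->B B-0->B B-1->C C-0->D C-1->E D-0->D D-1->F E-0->G E-1->B F-0->G F-1->B G-0->A G-1->B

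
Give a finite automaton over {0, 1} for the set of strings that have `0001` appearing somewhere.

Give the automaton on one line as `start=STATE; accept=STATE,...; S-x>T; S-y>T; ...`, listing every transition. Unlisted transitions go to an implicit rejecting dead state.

States q0..q3 record the length of the longest prefix of `0001` that matches the current input suffix. Reaching q4 means `0001` has been seen, and we stay there forever. Accept from q4.
With 5 states:
        0   1  
>  q0   q1  q0 
   q1   q2  q0 
   q2   q3  q0 
   q3   q3  q4 
 * q4   q4  q4 
(> = start, * = accepting)

start=q0; accept=q4; q0-0>q1; q0-1>q0; q1-0>q2; q1-1>q0; q2-0>q3; q2-1>q0; q3-0>q3; q3-1>q4; q4-0>q4; q4-1>q4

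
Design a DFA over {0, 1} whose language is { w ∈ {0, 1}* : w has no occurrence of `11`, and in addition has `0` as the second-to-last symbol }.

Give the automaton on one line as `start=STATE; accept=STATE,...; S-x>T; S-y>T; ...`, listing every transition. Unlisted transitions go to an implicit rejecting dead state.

start=q0; accept=q3,q4; q0-0>q1; q0-1>q2; q1-0>q3; q1-1>q4; q2-0>q5; q2-1>q6; q3-0>q3; q3-1>q4; q4-0>q5; q4-1>q6; q5-0>q3; q5-1>q4; q6-0>q7; q6-1>q6; q7-0>q8; q7-1>q9; q8-0>q8; q8-1>q9; q9-0>q7; q9-1>q6

Handle the two conditions separately and then intersect. One (3 states) tracks partial matches of the forbidden pattern `11`; the other (7 states) tracks the last 2 symbols read. Each combined state is a pair, one component from each; accept when both components accept.
        0   1  
>  q0   q1  q2 
   q1   q3  q4 
   q2   q5  q6 
 * q3   q3  q4 
 * q4   q5  q6 
   q5   q3  q4 
   q6   q7  q6 
   q7   q8  q9 
   q8   q8  q9 
   q9   q7  q6 
(> = start, * = accepting)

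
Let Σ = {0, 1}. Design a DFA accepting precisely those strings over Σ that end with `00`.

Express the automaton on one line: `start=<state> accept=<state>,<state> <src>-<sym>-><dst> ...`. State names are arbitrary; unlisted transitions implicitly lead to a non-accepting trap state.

start=q0 accept=q2 q0-0->q1 q0-1->q0 q1-0->q2 q1-1->q0 q2-0->q2 q2-1->q0

Remember how much of `00` the current input suffix matches. State q0 means no match yet; q1 means the last symbol is `0`; q2 means the last 2 symbols are `00`. Only q2 accepts. On a mismatch, fall back to the longest proper suffix that is still a prefix of `00`.
A 3-state machine:
        0   1  
>  q0   q1  q0 
   q1   q2  q0 
 * q2   q2  q0 
(> = start, * = accepting)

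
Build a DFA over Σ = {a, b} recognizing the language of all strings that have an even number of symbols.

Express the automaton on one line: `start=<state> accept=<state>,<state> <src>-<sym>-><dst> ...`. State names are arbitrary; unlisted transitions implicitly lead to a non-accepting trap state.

Only the length mod 2 matters, so use a 2-cycle: from any state, every input symbol moves to the next state, wrapping s1 back to s0. Mark s0 accepting.
With 2 states:
        a   b  
>* s0   s1  s1 
   s1   s0  s0 
(> = start, * = accepting)

start=s0 accept=s0 s0-a->s1 s0-b->s1 s1-a->s0 s1-b->s0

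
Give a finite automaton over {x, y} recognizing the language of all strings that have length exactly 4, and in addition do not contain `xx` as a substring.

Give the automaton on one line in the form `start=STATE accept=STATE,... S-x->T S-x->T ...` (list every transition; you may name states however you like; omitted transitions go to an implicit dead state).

Handle the two conditions separately and then intersect. One (6 states) tracks the input length, saturating at 5; the other (3 states) tracks partial matches of the forbidden pattern `xx`. Each combined state is a pair, one component from each; accept when both components accept.
With 15 states:
          x    y  
>  q0     q1   q2 
   q1     q3   q4 
   q2     q5   q4 
   q3     q6   q6 
   q4     q7   q8 
   q5     q6   q8 
   q6     q9   q9 
   q7     q9  q10 
   q8    q11  q10 
   q9    q12  q12 
 * q10   q13  q14 
 * q11   q12  q14 
   q12   q12  q12 
   q13   q12  q14 
   q14   q13  q14 
(> = start, * = accepting)

start=q0 accept=q10,q11 q0-x->q1 q0-y->q2 q1-x->q3 q1-y->q4 q2-x->q5 q2-y->q4 q3-x->q6 q3-y->q6 q4-x->q7 q4-y->q8 q5-x->q6 q5-y->q8 q6-x->q9 q6-y->q9 q7-x->q9 q7-y->q10 q8-x->q11 q8-y->q10 q9-x->q12 q9-y->q12 q10-x->q13 q10-y->q14 q11-x->q12 q11-y->q14 q12-x->q12 q12-y->q12 q13-x->q12 q13-y->q14 q14-x->q13 q14-y->q14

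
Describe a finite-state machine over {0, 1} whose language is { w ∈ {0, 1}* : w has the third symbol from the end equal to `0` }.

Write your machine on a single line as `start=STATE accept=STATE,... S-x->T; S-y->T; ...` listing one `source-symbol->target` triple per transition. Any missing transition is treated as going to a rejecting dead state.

A DFA must remember the last 3 symbols (since which symbol is third-to-last isn't known until the input ends). Use one state per possible window of the last ≤3 symbols; accept from those whose window starts with `0`.
A 15-state machine:
          0    1  
>  S0     S1   S2 
   S1     S3   S4 
   S2     S5   S6 
   S3     S7   S8 
   S4     S9  S10 
   S5    S11  S12 
   S6    S13  S14 
 * S7     S7   S8 
 * S8     S9  S10 
 * S9    S11  S12 
 * S10   S13  S14 
   S11    S7   S8 
   S12    S9  S10 
   S13   S11  S12 
   S14   S13  S14 
(> = start, * = accepting)

start=S0; accept=S7,S8,S9,S10; S0-0->S1; S0-1->S2; S1-0->S3; S1-1->S4; S2-0->S5; S2-1->S6; S3-0->S7; S3-1->S8; S4-0->S9; S4-1->S10; S5-0->S11; S5-1->S12; S6-0->S13; S6-1->S14; S7-0->S7; S7-1->S8; S8-0->S9; S8-1->S10; S9-0->S11; S9-1->S12; S10-0->S13; S10-1->S14; S11-0->S7; S11-1->S8; S12-0->S9; S12-1->S10; S13-0->S11; S13-1->S12; S14-0->S13; S14-1->S14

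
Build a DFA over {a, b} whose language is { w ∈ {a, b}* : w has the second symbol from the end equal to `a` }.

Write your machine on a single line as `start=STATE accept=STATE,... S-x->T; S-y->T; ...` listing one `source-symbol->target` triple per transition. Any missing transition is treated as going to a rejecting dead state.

A DFA must remember the last 2 symbols (since which symbol is second-to-last isn't known until the input ends). Use one state per possible window of the last ≤2 symbols; accept from those whose window starts with `a`.
With 7 states:
        a   b  
>  S0   S1  S2 
   S1   S3  S4 
   S2   S5  S6 
 * S3   S3  S4 
 * S4   S5  S6 
   S5   S3  S4 
   S6   S5  S6 
(> = start, * = accepting)

start=S0; accept=S3,S4; S0-a->S1; S0-b->S2; S1-a->S3; S1-b->S4; S2-a->S5; S2-b->S6; S3-a->S3; S3-b->S4; S4-a->S5; S4-b->S6; S5-a->S3; S5-b->S4; S6-a->S5; S6-b->S6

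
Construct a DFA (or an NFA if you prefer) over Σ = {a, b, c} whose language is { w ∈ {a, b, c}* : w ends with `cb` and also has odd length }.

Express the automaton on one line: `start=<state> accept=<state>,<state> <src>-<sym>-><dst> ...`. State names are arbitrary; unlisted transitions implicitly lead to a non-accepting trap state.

Handle the two conditions separately and then intersect. One (3 states) tracks how much of the suffix `cb` has currently been matched; the other (2 states) tracks the input length modulo 2. Each combined state is a pair, one component from each; accept when both components accept. Minimizing collapses redundant product states.
With 4 states:
        a   b   c  
>  q0   q1  q1  q1 
   q1   q0  q0  q2 
   q2   q1  q3  q1 
 * q3   q0  q0  q2 
(> = start, * = accepting)

start=q0 accept=q3 q0-a->q1 q0-b->q1 q0-c->q1 q1-a->q0 q1-b->q0 q1-c->q2 q2-a->q1 q2-b->q3 q2-c->q1 q3-a->q0 q3-b->q0 q3-c->q2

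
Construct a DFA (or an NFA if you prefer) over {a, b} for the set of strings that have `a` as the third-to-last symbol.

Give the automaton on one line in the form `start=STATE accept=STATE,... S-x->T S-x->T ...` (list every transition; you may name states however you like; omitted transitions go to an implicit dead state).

Because acceptance depends on a position counted from the end, the machine has to buffer the most recent 3 symbols. Make each state the string of the last up-to-3 symbols read; on input `x` shift the window left and append `x`. Accept when the buffered window has length 3 and begins with `a`.
With 15 states:
          a    b  
>  S0     S1   S2 
   S1     S3   S4 
   S2     S5   S6 
   S3     S7   S8 
   S4     S9  S10 
   S5    S11  S12 
   S6    S13  S14 
 * S7     S7   S8 
 * S8     S9  S10 
 * S9    S11  S12 
 * S10   S13  S14 
   S11    S7   S8 
   S12    S9  S10 
   S13   S11  S12 
   S14   S13  S14 
(> = start, * = accepting)

start=S0 accept=S7,S8,S9,S10 S0-a->S1 S0-b->S2 S1-a->S3 S1-b->S4 S2-a->S5 S2-b->S6 S3-a->S7 S3-b->S8 S4-a->S9 S4-b->S10 S5-a->S11 S5-b->S12 S6-a->S13 S6-b->S14 S7-a->S7 S7-b->S8 S8-a->S9 S8-b->S10 S9-a->S11 S9-b->S12 S10-a->S13 S10-b->S14 S11-a->S7 S11-b->S8 S12-a->S9 S12-b->S10 S13-a->S11 S13-b->S12 S14-a->S13 S14-b->S14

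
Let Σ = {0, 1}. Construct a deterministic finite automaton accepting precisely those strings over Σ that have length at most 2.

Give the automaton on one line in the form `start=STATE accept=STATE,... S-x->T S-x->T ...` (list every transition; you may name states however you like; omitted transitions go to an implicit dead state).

Count input length up to 3: every symbol moves from S0 toward S3, which means 'more than 2' and absorbs. Accept from {S0, S1, S2}.
With 4 states:
        0   1  
>* S0   S1  S1 
 * S1   S2  S2 
 * S2   S3  S3 
   S3   S3  S3 
(> = start, * = accepting)

start=S0 accept=S0,S1,S2 S0-0->S1 S0-1->S1 S1-0->S2 S1-1->S2 S2-0->S3 S2-1->S3 S3-0->S3 S3-1->S3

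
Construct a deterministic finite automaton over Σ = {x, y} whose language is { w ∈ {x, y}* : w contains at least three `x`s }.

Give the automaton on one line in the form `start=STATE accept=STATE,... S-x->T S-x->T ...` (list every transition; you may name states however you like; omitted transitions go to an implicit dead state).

start=q0 accept=q3,q4 q0-x->q1 q0-y->q0 q1-x->q2 q1-y->q1 q2-x->q3 q2-y->q2 q3-x->q4 q3-y->q3 q4-x->q4 q4-y->q4

Only the number of `x`s matters, and only up to 4. Make a chain q0 → q1 → q2 → q3 → q4 advanced by each `x` (with q4 absorbing); every other symbol self-loops. The accepting set is {q3, q4}.
5 states suffice.
        x   y  
>  q0   q1  q0 
   q1   q2  q1 
   q2   q3  q2 
 * q3   q4  q3 
 * q4   q4  q4 
(> = start, * = accepting)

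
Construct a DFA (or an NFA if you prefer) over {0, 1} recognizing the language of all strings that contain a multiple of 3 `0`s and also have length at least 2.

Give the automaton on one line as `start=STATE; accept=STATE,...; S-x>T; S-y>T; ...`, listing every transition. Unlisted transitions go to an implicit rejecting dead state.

Run two small machines in parallel and take their product. The first has 3 states tracking the count of `0`s modulo 3; the second has 4 states tracking the input length, saturating at 3. A product state is a pair (one from each), accepting exactly when both do. Equivalent product states are then merged.
A 5-state machine:
        0   1  
>  S0   S1  S2 
   S1   S3  S1 
   S2   S1  S4 
   S3   S4  S3 
 * S4   S1  S4 
(> = start, * = accepting)

start=S0; accept=S4; S0-0>S1; S0-1>S2; S1-0>S3; S1-1>S1; S2-0>S1; S2-1>S4; S3-0>S4; S3-1>S3; S4-0>S1; S4-1>S4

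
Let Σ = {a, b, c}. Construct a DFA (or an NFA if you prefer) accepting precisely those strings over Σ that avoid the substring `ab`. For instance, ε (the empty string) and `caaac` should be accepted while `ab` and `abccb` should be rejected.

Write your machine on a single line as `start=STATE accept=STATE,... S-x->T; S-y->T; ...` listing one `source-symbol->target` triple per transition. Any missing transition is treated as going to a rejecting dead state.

start=q0; accept=q0,q1; q0-a->q1; q0-b->q0; q0-c->q0; q1-a->q1; q1-b->q2; q1-c->q0; q2-a->q2; q2-b->q2; q2-c->q2

This is the complement of 'contains `ab`'. Use the same substring-matching states — q0 through q2 holding how much of `ab` has just been matched — but flip the accepting set: everything except the trap q2 accepts.
A 3-state machine:
        a   b   c  
>* q0   q1  q0  q0 
 * q1   q1  q2  q0 
   q2   q2  q2  q2 
(> = start, * = accepting)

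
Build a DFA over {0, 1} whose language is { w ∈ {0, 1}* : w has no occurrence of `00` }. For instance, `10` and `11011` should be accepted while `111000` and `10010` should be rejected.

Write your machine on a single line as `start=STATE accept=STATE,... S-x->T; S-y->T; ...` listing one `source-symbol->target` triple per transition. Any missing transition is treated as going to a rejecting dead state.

Track partial matches of the forbidden pattern `00`. State q2 is a dead state reached once `00` has occurred; every other state accepts. q0 means no part of `00` is currently matched.
3 states suffice.
        0   1  
>* q0   q1  q0 
 * q1   q2  q0 
   q2   q2  q2 
(> = start, * = accepting)

start=q0; accept=q0,q1; q0-0->q1; q0-1->q0; q1-0->q2; q1-1->q0; q2-0->q2; q2-1->q2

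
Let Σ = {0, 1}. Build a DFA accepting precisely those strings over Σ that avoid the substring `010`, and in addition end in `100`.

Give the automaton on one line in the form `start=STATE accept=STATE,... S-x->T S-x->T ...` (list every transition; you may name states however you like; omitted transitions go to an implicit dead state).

Handle the two conditions separately and then intersect. One (4 states) tracks partial matches of the forbidden pattern `010`; the other (4 states) tracks how much of the suffix `100` has currently been matched. Each combined state is a pair, one component from each; accept when both components accept. Equivalent product states are then merged.
7 states suffice.
        0   1  
>  q0   q1  q2 
   q1   q1  q3 
   q2   q4  q2 
   q3   q5  q2 
   q4   q6  q3 
   q5   q5  q5 
 * q6   q1  q3 
(> = start, * = accepting)

start=q0 accept=q6 q0-0->q1 q0-1->q2 q1-0->q1 q1-1->q3 q2-0->q4 q2-1->q2 q3-0->q5 q3-1->q2 q4-0->q6 q4-1->q3 q5-0->q5 q5-1->q5 q6-0->q1 q6-1->q3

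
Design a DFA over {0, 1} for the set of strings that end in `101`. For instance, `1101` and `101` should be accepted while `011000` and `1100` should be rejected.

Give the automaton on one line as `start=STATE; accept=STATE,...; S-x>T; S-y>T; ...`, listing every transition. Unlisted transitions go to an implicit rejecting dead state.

Let each state record the length of the longest suffix of the input read so far that is also a prefix of `101`. s1 means the last symbol is `1`; s2 means the last 2 symbols are `10`; s3 means the last 3 symbols are `101`. Accept only at s3, where the string currently ends in `101`.
With 4 states:
        0   1  
>  s0   s0  s1 
   s1   s2  s1 
   s2   s0  s3 
 * s3   s2  s1 
(> = start, * = accepting)

start=s0; accept=s3; s0-0>s0; s0-1>s1; s1-0>s2; s1-1>s1; s2-0>s0; s2-1>s3; s3-0>s2; s3-1>s1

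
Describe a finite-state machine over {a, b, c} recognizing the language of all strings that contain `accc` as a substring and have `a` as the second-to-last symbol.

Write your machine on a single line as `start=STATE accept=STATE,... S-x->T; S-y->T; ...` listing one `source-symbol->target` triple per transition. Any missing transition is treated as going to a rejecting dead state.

Build one automaton per condition and run them in lockstep. The first has 5 states tracking whether and how much of `accc` has been seen; the second has 13 states tracking the last 2 symbols read. A product state is a pair (one from each), accepting exactly when both do. Equivalent product states are then merged.
8 states suffice.
        a   b   c  
>  S0   S1  S0  S0 
   S1   S1  S0  S2 
   S2   S1  S0  S3 
   S3   S1  S0  S4 
   S4   S5  S4  S4 
   S5   S6  S7  S7 
 * S6   S6  S7  S7 
 * S7   S5  S4  S4 
(> = start, * = accepting)

start=S0; accept=S6,S7; S0-a->S1; S0-b->S0; S0-c->S0; S1-a->S1; S1-b->S0; S1-c->S2; S2-a->S1; S2-b->S0; S2-c->S3; S3-a->S1; S3-b->S0; S3-c->S4; S4-a->S5; S4-b->S4; S4-c->S4; S5-a->S6; S5-b->S7; S5-c->S7; S6-a->S6; S6-b->S7; S6-c->S7; S7-a->S5; S7-b->S4; S7-c->S4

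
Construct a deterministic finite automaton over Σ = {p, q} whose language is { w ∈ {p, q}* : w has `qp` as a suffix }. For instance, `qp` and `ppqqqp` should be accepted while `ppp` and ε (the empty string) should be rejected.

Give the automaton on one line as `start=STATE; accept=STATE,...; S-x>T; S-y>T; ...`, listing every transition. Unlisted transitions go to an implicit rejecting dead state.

Let each state record the length of the longest suffix of the input read so far that is also a prefix of `qp`. B means the last symbol is `q`; C means the last 2 symbols are `qp`. Accept only at C, where the string currently ends in `qp`.
       p  q 
>  A   A  B 
   B   C  B 
 * C   A  B 
(> = start, * = accepting)

start=A; accept=C; A-p>A; A-q>B; B-p>C; B-q>B; C-p>A; C-q>B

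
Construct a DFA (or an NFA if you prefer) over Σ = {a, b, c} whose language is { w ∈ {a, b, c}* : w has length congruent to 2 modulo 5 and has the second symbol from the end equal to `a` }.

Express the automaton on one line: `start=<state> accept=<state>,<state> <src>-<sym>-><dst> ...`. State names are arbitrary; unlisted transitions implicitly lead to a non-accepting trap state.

start=S0 accept=S3 S0-a->S1 S0-b->S2 S0-c->S2 S1-a->S3 S1-b->S3 S1-c->S3 S2-a->S4 S2-b->S4 S2-c->S4 S3-a->S5 S3-b->S5 S3-c->S5 S4-a->S5 S4-b->S5 S4-c->S5 S5-a->S6 S5-b->S6 S5-c->S6 S6-a->S0 S6-b->S0 S6-c->S0

Run two small machines in parallel and take their product. One (5 states) tracks the input length modulo 5; the other (13 states) tracks the last 2 symbols read. Each combined state is a pair, one component from each; accept when both components accept. After merging equivalent states the machine shrinks.
7 states suffice.
        a   b   c  
>  S0   S1  S2  S2 
   S1   S3  S3  S3 
   S2   S4  S4  S4 
 * S3   S5  S5  S5 
   S4   S5  S5  S5 
   S5   S6  S6  S6 
   S6   S0  S0  S0 
(> = start, * = accepting)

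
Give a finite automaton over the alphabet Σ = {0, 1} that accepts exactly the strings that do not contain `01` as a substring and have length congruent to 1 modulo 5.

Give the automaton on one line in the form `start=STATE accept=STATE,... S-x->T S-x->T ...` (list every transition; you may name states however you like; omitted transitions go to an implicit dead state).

Build one automaton per condition and run them in lockstep. The first has 3 states tracking partial matches of the forbidden pattern `01`; the second has 5 states tracking the input length modulo 5. A product state is a pair (one from each), accepting exactly when both do. Minimizing collapses redundant product states.
An 11-state machine:
          0    1  
>  s0     s1   s2 
 * s1     s3   s4 
 * s2     s3   s5 
   s3     s6   s4 
   s4     s4   s4 
   s5     s6   s7 
   s6     s8   s4 
   s7     s8   s9 
   s8    s10   s4 
   s9    s10   s0 
   s10    s1   s4 
(> = start, * = accepting)

start=s0 accept=s1,s2 s0-0->s1 s0-1->s2 s1-0->s3 s1-1->s4 s2-0->s3 s2-1->s5 s3-0->s6 s3-1->s4 s4-0->s4 s4-1->s4 s5-0->s6 s5-1->s7 s6-0->s8 s6-1->s4 s7-0->s8 s7-1->s9 s8-0->s10 s8-1->s4 s9-0->s10 s9-1->s0 s10-0->s1 s10-1->s4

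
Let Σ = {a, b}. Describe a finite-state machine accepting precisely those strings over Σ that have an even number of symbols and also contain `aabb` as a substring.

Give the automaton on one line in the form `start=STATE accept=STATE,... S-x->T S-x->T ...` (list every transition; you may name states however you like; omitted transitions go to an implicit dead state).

start=S0 accept=S8 S0-a->S1 S0-b->S2 S1-a->S3 S1-b->S0 S2-a->S4 S2-b->S0 S3-a->S5 S3-b->S6 S4-a->S5 S4-b->S2 S5-a->S3 S5-b->S7 S6-a->S4 S6-b->S8 S7-a->S1 S7-b->S9 S8-a->S9 S8-b->S9 S9-a->S8 S9-b->S8

Run two small machines in parallel and take their product. One (2 states) tracks the input length modulo 2; the other (5 states) tracks whether and how much of `aabb` has been seen. Each combined state is a pair, one component from each; accept when both components accept.
10 states suffice.
        a   b  
>  S0   S1  S2 
   S1   S3  S0 
   S2   S4  S0 
   S3   S5  S6 
   S4   S5  S2 
   S5   S3  S7 
   S6   S4  S8 
   S7   S1  S9 
 * S8   S9  S9 
   S9   S8  S8 
(> = start, * = accepting)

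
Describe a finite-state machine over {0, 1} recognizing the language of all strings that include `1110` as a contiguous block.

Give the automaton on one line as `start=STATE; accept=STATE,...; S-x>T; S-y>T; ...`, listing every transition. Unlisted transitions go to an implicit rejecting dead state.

States q0..q3 record the length of the longest prefix of `1110` that matches the current input suffix. Reaching q4 means `1110` has been seen, and we stay there forever. Accept from q4.
        0   1  
>  q0   q0  q1 
   q1   q0  q2 
   q2   q0  q3 
   q3   q4  q3 
 * q4   q4  q4 
(> = start, * = accepting)

start=q0; accept=q4; q0-0>q0; q0-1>q1; q1-0>q0; q1-1>q2; q2-0>q0; q2-1>q3; q3-0>q4; q3-1>q3; q4-0>q4; q4-1>q4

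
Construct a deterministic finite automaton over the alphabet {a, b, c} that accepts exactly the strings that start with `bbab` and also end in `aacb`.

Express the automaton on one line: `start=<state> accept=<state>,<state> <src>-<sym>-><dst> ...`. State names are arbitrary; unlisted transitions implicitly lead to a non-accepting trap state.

start=S0 accept=S9 S0-a->S1 S0-b->S2 S0-c->S1 S1-a->S1 S1-b->S1 S1-c->S1 S2-a->S1 S2-b->S3 S2-c->S1 S3-a->S4 S3-b->S1 S3-c->S1 S4-a->S1 S4-b->S5 S4-c->S1 S5-a->S6 S5-b->S5 S5-c->S5 S6-a->S7 S6-b->S5 S6-c->S5 S7-a->S7 S7-b->S5 S7-c->S8 S8-a->S6 S8-b->S9 S8-c->S5 S9-a->S6 S9-b->S5 S9-c->S5

Handle the two conditions separately and then intersect. The first has 6 states tracking whether the input so far still matches the prefix `bbab`; the second has 5 states tracking how much of the suffix `aacb` has currently been matched. A product state is a pair (one from each), accepting exactly when both do. After merging equivalent states the machine shrinks.
With 10 states:
        a   b   c  
>  S0   S1  S2  S1 
   S1   S1  S1  S1 
   S2   S1  S3  S1 
   S3   S4  S1  S1 
   S4   S1  S5  S1 
   S5   S6  S5  S5 
   S6   S7  S5  S5 
   S7   S7  S5  S8 
   S8   S6  S9  S5 
 * S9   S6  S5  S5 
(> = start, * = accepting)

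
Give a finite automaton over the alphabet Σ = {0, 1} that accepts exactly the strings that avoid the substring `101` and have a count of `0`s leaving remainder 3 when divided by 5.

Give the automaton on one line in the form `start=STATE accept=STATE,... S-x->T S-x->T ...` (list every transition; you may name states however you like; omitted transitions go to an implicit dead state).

start=s0 accept=s6,s11,s12 s0-0->s1 s0-1->s2 s1-0->s3 s1-1->s4 s2-0->s5 s2-1->s2 s3-0->s6 s3-1->s7 s4-0->s8 s4-1->s4 s5-0->s3 s5-1->s9 s6-0->s10 s6-1->s11 s7-0->s12 s7-1->s7 s8-0->s6 s8-1->s9 s9-0->s9 s9-1->s9 s10-0->s0 s10-1->s13 s11-0->s14 s11-1->s11 s12-0->s10 s12-1->s9 s13-0->s15 s13-1->s13 s14-0->s0 s14-1->s9 s15-0->s1 s15-1->s9

Run two small machines in parallel and take their product. One (4 states) tracks partial matches of the forbidden pattern `101`; the other (5 states) tracks the count of `0`s modulo 5. Each combined state is a pair, one component from each; accept when both components accept. Equivalent product states are then merged.
16 states suffice.
          0    1  
>  s0     s1   s2 
   s1     s3   s4 
   s2     s5   s2 
   s3     s6   s7 
   s4     s8   s4 
   s5     s3   s9 
 * s6    s10  s11 
   s7    s12   s7 
   s8     s6   s9 
   s9     s9   s9 
   s10    s0  s13 
 * s11   s14  s11 
 * s12   s10   s9 
   s13   s15  s13 
   s14    s0   s9 
   s15    s1   s9 
(> = start, * = accepting)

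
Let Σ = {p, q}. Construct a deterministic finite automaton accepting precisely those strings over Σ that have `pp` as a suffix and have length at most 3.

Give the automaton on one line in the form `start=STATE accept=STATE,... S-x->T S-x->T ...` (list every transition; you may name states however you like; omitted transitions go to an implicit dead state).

start=S0 accept=S3,S6 S0-p->S1 S0-q->S2 S1-p->S3 S1-q->S4 S2-p->S5 S2-q->S4 S3-p->S6 S3-q->S7 S4-p->S8 S4-q->S7 S5-p->S6 S5-q->S7 S6-p->S9 S6-q->S10 S7-p->S11 S7-q->S10 S8-p->S9 S8-q->S10 S9-p->S9 S9-q->S10 S10-p->S11 S10-q->S10 S11-p->S9 S11-q->S10

Build one automaton per condition and run them in lockstep. One (3 states) tracks how much of the suffix `pp` has currently been matched; the other (5 states) tracks the input length, saturating at 4. Each combined state is a pair, one component from each; accept when both components accept.
With 12 states:
          p    q  
>  S0     S1   S2 
   S1     S3   S4 
   S2     S5   S4 
 * S3     S6   S7 
   S4     S8   S7 
   S5     S6   S7 
 * S6     S9  S10 
   S7    S11  S10 
   S8     S9  S10 
   S9     S9  S10 
   S10   S11  S10 
   S11    S9  S10 
(> = start, * = accepting)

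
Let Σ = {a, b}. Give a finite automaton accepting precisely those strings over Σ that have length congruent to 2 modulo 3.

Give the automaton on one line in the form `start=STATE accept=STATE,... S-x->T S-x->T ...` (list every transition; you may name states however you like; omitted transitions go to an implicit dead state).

Count input length modulo 3: every symbol advances one step around the cycle S0 → S1 → S2 → S0. Accept at S2.
3 states suffice.
        a   b  
>  S0   S1  S1 
   S1   S2  S2 
 * S2   S0  S0 
(> = start, * = accepting)

start=S0 accept=S2 S0-a->S1 S0-b->S1 S1-a->S2 S1-b->S2 S2-a->S0 S2-b->S0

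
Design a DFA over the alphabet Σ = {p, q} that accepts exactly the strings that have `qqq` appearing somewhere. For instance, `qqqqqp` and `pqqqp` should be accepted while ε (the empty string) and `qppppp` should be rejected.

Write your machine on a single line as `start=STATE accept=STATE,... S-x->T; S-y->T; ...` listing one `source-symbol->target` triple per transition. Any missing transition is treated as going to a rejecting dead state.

Track how much of `qqq` has been matched so far: state s0 is no progress, s3 is the absorbing accept state reached once `qqq` has occurred. Intermediate states record partial matches; on a mismatch, fall back to the longest reusable overlap.
        p   q  
>  s0   s0  s1 
   s1   s0  s2 
   s2   s0  s3 
 * s3   s3  s3 
(> = start, * = accepting)

start=s0; accept=s3; s0-p->s0; s0-q->s1; s1-p->s0; s1-q->s2; s2-p->s0; s2-q->s3; s3-p->s3; s3-q->s3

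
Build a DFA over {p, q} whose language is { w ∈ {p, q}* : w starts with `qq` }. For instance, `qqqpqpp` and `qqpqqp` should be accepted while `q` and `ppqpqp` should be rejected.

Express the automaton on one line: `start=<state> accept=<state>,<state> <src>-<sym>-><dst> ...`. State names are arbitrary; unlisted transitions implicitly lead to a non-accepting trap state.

Walk along `qq` while the input agrees: from s0 take `q` to s1, and so on. Any deviation drops to the rejecting sink s3. Once s2 is reached the prefix is confirmed and every continuation is accepted.
With 4 states:
        p   q  
>  s0   s3  s1 
   s1   s3  s2 
 * s2   s2  s2 
   s3   s3  s3 
(> = start, * = accepting)

start=s0 accept=s2 s0-p->s3 s0-q->s1 s1-p->s3 s1-q->s2 s2-p->s2 s2-q->s2 s3-p->s3 s3-q->s3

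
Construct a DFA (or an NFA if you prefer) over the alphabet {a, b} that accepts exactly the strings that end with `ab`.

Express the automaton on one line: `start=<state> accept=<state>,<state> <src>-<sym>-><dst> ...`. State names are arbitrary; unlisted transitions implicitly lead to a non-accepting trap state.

start=q0 accept=q2 q0-a->q1 q0-b->q0 q1-a->q1 q1-b->q2 q2-a->q1 q2-b->q0

Remember how much of `ab` the current input suffix matches. State q0 means no match yet; q1 means the last symbol is `a`; q2 means the last 2 symbols are `ab`. Only q2 accepts. On a mismatch, fall back to the longest proper suffix that is still a prefix of `ab`.
        a   b  
>  q0   q1  q0 
   q1   q1  q2 
 * q2   q1  q0 
(> = start, * = accepting)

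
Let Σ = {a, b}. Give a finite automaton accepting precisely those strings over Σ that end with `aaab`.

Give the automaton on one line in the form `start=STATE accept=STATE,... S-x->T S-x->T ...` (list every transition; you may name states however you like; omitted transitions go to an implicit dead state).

start=s0 accept=s4 s0-a->s1 s0-b->s0 s1-a->s2 s1-b->s0 s2-a->s3 s2-b->s0 s3-a->s3 s3-b->s4 s4-a->s1 s4-b->s0

Remember how much of `aaab` the current input suffix matches. State s0 means no match yet; s1 means the last symbol is `a`; s2 means the last 2 symbols are `aa`; s3 means the last 3 symbols are `aaa`; s4 means the last 4 symbols are `aaab`. Only s4 accepts. On a mismatch, fall back to the longest proper suffix that is still a prefix of `aaab`.
A 5-state machine:
        a   b  
>  s0   s1  s0 
   s1   s2  s0 
   s2   s3  s0 
   s3   s3  s4 
 * s4   s1  s0 
(> = start, * = accepting)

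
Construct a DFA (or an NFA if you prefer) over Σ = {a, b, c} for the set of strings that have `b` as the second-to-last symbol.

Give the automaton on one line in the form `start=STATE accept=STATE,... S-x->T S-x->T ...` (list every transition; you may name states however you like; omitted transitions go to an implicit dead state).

start=q0 accept=q7,q8,q9 q0-a->q1 q0-b->q2 q0-c->q3 q1-a->q4 q1-b->q5 q1-c->q6 q2-a->q7 q2-b->q8 q2-c->q9 q3-a->q10 q3-b->q11 q3-c->q12 q4-a->q4 q4-b->q5 q4-c->q6 q5-a->q7 q5-b->q8 q5-c->q9 q6-a->q10 q6-b->q11 q6-c->q12 q7-a->q4 q7-b->q5 q7-c->q6 q8-a->q7 q8-b->q8 q8-c->q9 q9-a->q10 q9-b->q11 q9-c->q12 q10-a->q4 q10-b->q5 q10-c->q6 q11-a->q7 q11-b->q8 q11-c->q9 q12-a->q10 q12-b->q11 q12-c->q12

A DFA must remember the last 2 symbols (since which symbol is second-to-last isn't known until the input ends). Use one state per possible window of the last ≤2 symbols; accept from those whose window starts with `b`.
          a    b    c  
>  q0     q1   q2   q3 
   q1     q4   q5   q6 
   q2     q7   q8   q9 
   q3    q10  q11  q12 
   q4     q4   q5   q6 
   q5     q7   q8   q9 
   q6    q10  q11  q12 
 * q7     q4   q5   q6 
 * q8     q7   q8   q9 
 * q9    q10  q11  q12 
   q10    q4   q5   q6 
   q11    q7   q8   q9 
   q12   q10  q11  q12 
(> = start, * = accepting)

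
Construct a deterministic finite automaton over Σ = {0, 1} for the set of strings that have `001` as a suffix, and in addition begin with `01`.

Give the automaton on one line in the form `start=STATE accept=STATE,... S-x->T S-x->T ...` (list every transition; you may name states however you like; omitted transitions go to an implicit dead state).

Run two small machines in parallel and take their product. One (4 states) tracks how much of the suffix `001` has currently been matched; the other (4 states) tracks whether the input so far still matches the prefix `01`. Each combined state is a pair, one component from each; accept when both components accept. Equivalent product states are then merged.
7 states suffice.
        0   1  
>  S0   S1  S2 
   S1   S2  S3 
   S2   S2  S2 
   S3   S4  S3 
   S4   S5  S3 
   S5   S5  S6 
 * S6   S4  S3 
(> = start, * = accepting)

start=S0 accept=S6 S0-0->S1 S0-1->S2 S1-0->S2 S1-1->S3 S2-0->S2 S2-1->S2 S3-0->S4 S3-1->S3 S4-0->S5 S4-1->S3 S5-0->S5 S5-1->S6 S6-0->S4 S6-1->S3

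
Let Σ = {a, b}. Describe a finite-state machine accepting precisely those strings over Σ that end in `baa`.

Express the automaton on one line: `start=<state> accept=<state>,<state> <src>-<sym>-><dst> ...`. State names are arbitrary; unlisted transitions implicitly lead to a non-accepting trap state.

start=s0 accept=s3 s0-a->s0 s0-b->s1 s1-a->s2 s1-b->s1 s2-a->s3 s2-b->s1 s3-a->s0 s3-b->s1

Remember how much of `baa` the current input suffix matches. State s0 means no match yet; s1 means the last symbol is `b`; s2 means the last 2 symbols are `ba`; s3 means the last 3 symbols are `baa`. Only s3 accepts. On a mismatch, fall back to the longest proper suffix that is still a prefix of `baa`.
A 4-state machine:
        a   b  
>  s0   s0  s1 
   s1   s2  s1 
   s2   s3  s1 
 * s3   s0  s1 
(> = start, * = accepting)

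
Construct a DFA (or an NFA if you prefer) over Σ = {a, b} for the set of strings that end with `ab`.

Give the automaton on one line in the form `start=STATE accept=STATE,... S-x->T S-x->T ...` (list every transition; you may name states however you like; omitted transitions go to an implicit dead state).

Remember how much of `ab` the current input suffix matches. State s0 means no match yet; s1 means the last symbol is `a`; s2 means the last 2 symbols are `ab`. Only s2 accepts. On a mismatch, fall back to the longest proper suffix that is still a prefix of `ab`.
3 states suffice.
        a   b  
>  s0   s1  s0 
   s1   s1  s2 
 * s2   s1  s0 
(> = start, * = accepting)

start=s0 accept=s2 s0-a->s1 s0-b->s0 s1-a->s1 s1-b->s2 s2-a->s1 s2-b->s0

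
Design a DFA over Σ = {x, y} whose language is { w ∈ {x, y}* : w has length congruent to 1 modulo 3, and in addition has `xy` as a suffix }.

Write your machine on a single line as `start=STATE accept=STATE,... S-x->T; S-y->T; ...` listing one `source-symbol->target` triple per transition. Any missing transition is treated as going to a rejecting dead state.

Handle the two conditions separately and then intersect. The first has 3 states tracking the input length modulo 3; the second has 3 states tracking how much of the suffix `xy` has currently been matched. A product state is a pair (one from each), accepting exactly when both do. After merging equivalent states the machine shrinks.
With 5 states:
        x   y  
>  s0   s1  s1 
   s1   s2  s2 
   s2   s3  s0 
   s3   s1  s4 
 * s4   s2  s2 
(> = start, * = accepting)

start=s0; accept=s4; s0-x->s1; s0-y->s1; s1-x->s2; s1-y->s2; s2-x->s3; s2-y->s0; s3-x->s1; s3-y->s4; s4-x->s2; s4-y->s2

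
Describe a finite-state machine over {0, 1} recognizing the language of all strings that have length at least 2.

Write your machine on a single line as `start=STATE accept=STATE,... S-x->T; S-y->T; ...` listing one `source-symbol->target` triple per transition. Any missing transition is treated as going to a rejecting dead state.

start=S0; accept=S2,S3; S0-0->S1; S0-1->S1; S1-0->S2; S1-1->S2; S2-0->S3; S2-1->S3; S3-0->S3; S3-1->S3

Count input length up to 3: every symbol moves from S0 toward S3, which means 'more than 2' and absorbs. Accept from {S2, S3}.
        0   1  
>  S0   S1  S1 
   S1   S2  S2 
 * S2   S3  S3 
 * S3   S3  S3 
(> = start, * = accepting)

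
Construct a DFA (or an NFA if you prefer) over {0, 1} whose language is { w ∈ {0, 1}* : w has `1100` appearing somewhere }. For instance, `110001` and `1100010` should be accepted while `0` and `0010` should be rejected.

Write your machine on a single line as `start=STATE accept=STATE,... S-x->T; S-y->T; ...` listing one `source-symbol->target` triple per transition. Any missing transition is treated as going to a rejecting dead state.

start=s0; accept=s4; s0-0->s0; s0-1->s1; s1-0->s0; s1-1->s2; s2-0->s3; s2-1->s2; s3-0->s4; s3-1->s1; s4-0->s4; s4-1->s4

States s0..s3 record the length of the longest prefix of `1100` that matches the current input suffix. Reaching s4 means `1100` has been seen, and we stay there forever. Accept from s4.
        0   1  
>  s0   s0  s1 
   s1   s0  s2 
   s2   s3  s2 
   s3   s4  s1 
 * s4   s4  s4 
(> = start, * = accepting)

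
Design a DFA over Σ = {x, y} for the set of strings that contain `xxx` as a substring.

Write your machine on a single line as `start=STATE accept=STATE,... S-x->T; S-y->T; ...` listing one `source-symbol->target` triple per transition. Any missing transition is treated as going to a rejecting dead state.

Track how much of `xxx` has been matched so far: state q0 is no progress, q3 is the absorbing accept state reached once `xxx` has occurred. Intermediate states record partial matches; on a mismatch, fall back to the longest reusable overlap.
A 4-state machine:
        x   y  
>  q0   q1  q0 
   q1   q2  q0 
   q2   q3  q0 
 * q3   q3  q3 
(> = start, * = accepting)

start=q0; accept=q3; q0-x->q1; q0-y->q0; q1-x->q2; q1-y->q0; q2-x->q3; q2-y->q0; q3-x->q3; q3-y->q3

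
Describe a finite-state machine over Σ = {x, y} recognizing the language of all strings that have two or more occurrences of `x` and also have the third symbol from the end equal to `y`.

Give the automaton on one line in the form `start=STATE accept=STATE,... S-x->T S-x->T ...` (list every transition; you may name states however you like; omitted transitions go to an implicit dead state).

start=q0 accept=q9,q11,q12,q13 q0-x->q1 q0-y->q2 q1-x->q3 q1-y->q4 q2-x->q5 q2-y->q2 q3-x->q3 q3-y->q6 q4-x->q7 q4-y->q8 q5-x->q9 q5-y->q4 q6-x->q7 q6-y->q10 q7-x->q9 q7-y->q11 q8-x->q12 q8-y->q8 q9-x->q3 q9-y->q6 q10-x->q12 q10-y->q13 q11-x->q7 q11-y->q10 q12-x->q9 q12-y->q11 q13-x->q12 q13-y->q13

Run two small machines in parallel and take their product. One (4 states) tracks the count of `x`s, saturating at 3; the other (15 states) tracks the last 3 symbols read. Each combined state is a pair, one component from each; accept when both components accept. Equivalent product states are then merged.
With 14 states:
          x    y  
>  q0     q1   q2 
   q1     q3   q4 
   q2     q5   q2 
   q3     q3   q6 
   q4     q7   q8 
   q5     q9   q4 
   q6     q7  q10 
   q7     q9  q11 
   q8    q12   q8 
 * q9     q3   q6 
   q10   q12  q13 
 * q11    q7  q10 
 * q12    q9  q11 
 * q13   q12  q13 
(> = start, * = accepting)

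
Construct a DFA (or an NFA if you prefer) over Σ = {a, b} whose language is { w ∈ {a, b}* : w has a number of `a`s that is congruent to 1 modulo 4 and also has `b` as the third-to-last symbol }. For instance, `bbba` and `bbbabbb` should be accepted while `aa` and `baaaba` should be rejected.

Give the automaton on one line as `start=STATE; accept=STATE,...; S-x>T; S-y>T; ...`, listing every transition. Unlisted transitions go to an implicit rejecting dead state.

Build one automaton per condition and run them in lockstep. The first has 4 states tracking the count of `a`s modulo 4; the second has 15 states tracking the last 3 symbols read. A product state is a pair (one from each), accepting exactly when both do. After merging equivalent states the machine shrinks.
A 15-state machine:
          a    b  
>  q0     q1   q2 
   q1     q3   q4 
   q2     q5   q6 
   q3     q7   q3 
   q4     q3   q8 
   q5     q3   q9 
   q6    q10   q6 
   q7     q0  q11 
   q8     q3  q12 
 * q9     q3   q8 
 * q10    q3   q9 
   q11   q13  q11 
 * q12    q3  q12 
   q13   q14   q2 
 * q14    q3   q4 
(> = start, * = accepting)

start=q0; accept=q9,q10,q12,q14; q0-a>q1; q0-b>q2; q1-a>q3; q1-b>q4; q2-a>q5; q2-b>q6; q3-a>q7; q3-b>q3; q4-a>q3; q4-b>q8; q5-a>q3; q5-b>q9; q6-a>q10; q6-b>q6; q7-a>q0; q7-b>q11; q8-a>q3; q8-b>q12; q9-a>q3; q9-b>q8; q10-a>q3; q10-b>q9; q11-a>q13; q11-b>q11; q12-a>q3; q12-b>q12; q13-a>q14; q13-b>q2; q14-a>q3; q14-b>q4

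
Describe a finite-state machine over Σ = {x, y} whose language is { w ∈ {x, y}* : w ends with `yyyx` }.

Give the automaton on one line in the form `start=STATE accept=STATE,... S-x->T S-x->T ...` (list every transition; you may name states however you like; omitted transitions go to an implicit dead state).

Let each state record the length of the longest suffix of the input read so far that is also a prefix of `yyyx`. s1 means the last symbol is `y`; s2 means the last 2 symbols are `yy`; s3 means the last 3 symbols are `yyy`; s4 means the last 4 symbols are `yyyx`. Accept only at s4, where the string currently ends in `yyyx`.
With 5 states:
        x   y  
>  s0   s0  s1 
   s1   s0  s2 
   s2   s0  s3 
   s3   s4  s3 
 * s4   s0  s1 
(> = start, * = accepting)

start=s0 accept=s4 s0-x->s0 s0-y->s1 s1-x->s0 s1-y->s2 s2-x->s0 s2-y->s3 s3-x->s4 s3-y->s3 s4-x->s0 s4-y->s1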